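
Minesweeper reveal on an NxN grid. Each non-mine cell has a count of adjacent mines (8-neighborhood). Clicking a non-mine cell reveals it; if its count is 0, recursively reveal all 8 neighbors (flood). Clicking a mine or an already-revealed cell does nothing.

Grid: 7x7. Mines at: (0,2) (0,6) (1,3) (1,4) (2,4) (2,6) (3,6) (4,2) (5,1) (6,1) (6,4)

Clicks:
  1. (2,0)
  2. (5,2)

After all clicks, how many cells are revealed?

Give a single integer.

Click 1 (2,0) count=0: revealed 13 new [(0,0) (0,1) (1,0) (1,1) (1,2) (2,0) (2,1) (2,2) (3,0) (3,1) (3,2) (4,0) (4,1)] -> total=13
Click 2 (5,2) count=3: revealed 1 new [(5,2)] -> total=14

Answer: 14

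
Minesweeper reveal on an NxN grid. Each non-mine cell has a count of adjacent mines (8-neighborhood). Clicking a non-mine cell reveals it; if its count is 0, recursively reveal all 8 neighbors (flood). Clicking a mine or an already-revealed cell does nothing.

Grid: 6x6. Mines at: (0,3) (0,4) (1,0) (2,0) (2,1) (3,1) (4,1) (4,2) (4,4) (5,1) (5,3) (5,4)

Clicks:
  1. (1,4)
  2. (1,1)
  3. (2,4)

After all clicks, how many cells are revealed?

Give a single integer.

Click 1 (1,4) count=2: revealed 1 new [(1,4)] -> total=1
Click 2 (1,1) count=3: revealed 1 new [(1,1)] -> total=2
Click 3 (2,4) count=0: revealed 11 new [(1,2) (1,3) (1,5) (2,2) (2,3) (2,4) (2,5) (3,2) (3,3) (3,4) (3,5)] -> total=13

Answer: 13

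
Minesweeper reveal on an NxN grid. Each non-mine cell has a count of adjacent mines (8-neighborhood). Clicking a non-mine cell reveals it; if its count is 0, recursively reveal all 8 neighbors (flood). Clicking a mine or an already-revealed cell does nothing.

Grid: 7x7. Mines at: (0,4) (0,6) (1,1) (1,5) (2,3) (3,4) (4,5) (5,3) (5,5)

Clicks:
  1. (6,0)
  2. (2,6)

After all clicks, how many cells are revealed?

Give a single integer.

Answer: 16

Derivation:
Click 1 (6,0) count=0: revealed 15 new [(2,0) (2,1) (2,2) (3,0) (3,1) (3,2) (4,0) (4,1) (4,2) (5,0) (5,1) (5,2) (6,0) (6,1) (6,2)] -> total=15
Click 2 (2,6) count=1: revealed 1 new [(2,6)] -> total=16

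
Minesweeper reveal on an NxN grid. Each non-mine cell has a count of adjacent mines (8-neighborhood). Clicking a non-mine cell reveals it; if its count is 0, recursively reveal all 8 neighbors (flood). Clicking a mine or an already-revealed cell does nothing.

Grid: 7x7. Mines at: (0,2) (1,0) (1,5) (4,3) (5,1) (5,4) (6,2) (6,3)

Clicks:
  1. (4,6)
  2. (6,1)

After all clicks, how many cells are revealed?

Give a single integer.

Answer: 14

Derivation:
Click 1 (4,6) count=0: revealed 13 new [(2,4) (2,5) (2,6) (3,4) (3,5) (3,6) (4,4) (4,5) (4,6) (5,5) (5,6) (6,5) (6,6)] -> total=13
Click 2 (6,1) count=2: revealed 1 new [(6,1)] -> total=14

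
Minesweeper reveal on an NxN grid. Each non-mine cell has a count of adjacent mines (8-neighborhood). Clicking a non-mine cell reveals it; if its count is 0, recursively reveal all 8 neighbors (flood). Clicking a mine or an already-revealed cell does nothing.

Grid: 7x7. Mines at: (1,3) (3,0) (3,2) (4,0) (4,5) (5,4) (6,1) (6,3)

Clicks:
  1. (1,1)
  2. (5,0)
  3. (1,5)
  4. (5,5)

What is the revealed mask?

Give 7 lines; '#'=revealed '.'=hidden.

Answer: ###.###
###.###
###.###
....###
.......
#....#.
.......

Derivation:
Click 1 (1,1) count=0: revealed 9 new [(0,0) (0,1) (0,2) (1,0) (1,1) (1,2) (2,0) (2,1) (2,2)] -> total=9
Click 2 (5,0) count=2: revealed 1 new [(5,0)] -> total=10
Click 3 (1,5) count=0: revealed 12 new [(0,4) (0,5) (0,6) (1,4) (1,5) (1,6) (2,4) (2,5) (2,6) (3,4) (3,5) (3,6)] -> total=22
Click 4 (5,5) count=2: revealed 1 new [(5,5)] -> total=23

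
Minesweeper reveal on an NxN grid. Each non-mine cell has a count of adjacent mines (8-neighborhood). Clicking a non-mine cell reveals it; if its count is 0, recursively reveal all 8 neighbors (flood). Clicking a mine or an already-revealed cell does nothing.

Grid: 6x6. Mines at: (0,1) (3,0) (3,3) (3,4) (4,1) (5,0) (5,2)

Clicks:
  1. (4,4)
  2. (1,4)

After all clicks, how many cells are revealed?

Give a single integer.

Click 1 (4,4) count=2: revealed 1 new [(4,4)] -> total=1
Click 2 (1,4) count=0: revealed 12 new [(0,2) (0,3) (0,4) (0,5) (1,2) (1,3) (1,4) (1,5) (2,2) (2,3) (2,4) (2,5)] -> total=13

Answer: 13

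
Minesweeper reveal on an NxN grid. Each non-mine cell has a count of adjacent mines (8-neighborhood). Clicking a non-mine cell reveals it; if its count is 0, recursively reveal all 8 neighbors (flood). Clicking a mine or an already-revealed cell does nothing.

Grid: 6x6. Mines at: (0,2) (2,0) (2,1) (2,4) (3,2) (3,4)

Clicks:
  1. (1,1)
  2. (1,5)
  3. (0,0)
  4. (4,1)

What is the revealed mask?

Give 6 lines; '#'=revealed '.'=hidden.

Answer: ##....
##...#
......
......
.#....
......

Derivation:
Click 1 (1,1) count=3: revealed 1 new [(1,1)] -> total=1
Click 2 (1,5) count=1: revealed 1 new [(1,5)] -> total=2
Click 3 (0,0) count=0: revealed 3 new [(0,0) (0,1) (1,0)] -> total=5
Click 4 (4,1) count=1: revealed 1 new [(4,1)] -> total=6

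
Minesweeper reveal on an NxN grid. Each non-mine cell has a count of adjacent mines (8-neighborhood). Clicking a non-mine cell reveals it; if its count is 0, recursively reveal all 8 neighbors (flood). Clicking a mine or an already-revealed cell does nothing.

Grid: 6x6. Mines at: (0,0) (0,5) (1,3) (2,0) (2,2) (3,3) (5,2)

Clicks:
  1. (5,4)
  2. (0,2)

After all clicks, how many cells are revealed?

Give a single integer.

Click 1 (5,4) count=0: revealed 12 new [(1,4) (1,5) (2,4) (2,5) (3,4) (3,5) (4,3) (4,4) (4,5) (5,3) (5,4) (5,5)] -> total=12
Click 2 (0,2) count=1: revealed 1 new [(0,2)] -> total=13

Answer: 13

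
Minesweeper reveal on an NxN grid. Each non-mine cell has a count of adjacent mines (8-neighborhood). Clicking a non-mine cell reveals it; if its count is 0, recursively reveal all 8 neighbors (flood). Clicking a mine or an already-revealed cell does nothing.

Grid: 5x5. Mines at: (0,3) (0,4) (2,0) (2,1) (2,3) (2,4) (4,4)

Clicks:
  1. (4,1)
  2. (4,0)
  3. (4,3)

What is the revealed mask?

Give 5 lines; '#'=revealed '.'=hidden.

Answer: .....
.....
.....
####.
####.

Derivation:
Click 1 (4,1) count=0: revealed 8 new [(3,0) (3,1) (3,2) (3,3) (4,0) (4,1) (4,2) (4,3)] -> total=8
Click 2 (4,0) count=0: revealed 0 new [(none)] -> total=8
Click 3 (4,3) count=1: revealed 0 new [(none)] -> total=8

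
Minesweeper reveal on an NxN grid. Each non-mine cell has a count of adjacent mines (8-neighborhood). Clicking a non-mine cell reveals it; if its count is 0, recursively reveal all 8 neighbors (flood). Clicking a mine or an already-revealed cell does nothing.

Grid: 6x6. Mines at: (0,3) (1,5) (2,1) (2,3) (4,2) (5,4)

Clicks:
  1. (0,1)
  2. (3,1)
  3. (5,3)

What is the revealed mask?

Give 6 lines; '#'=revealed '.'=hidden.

Answer: ###...
###...
......
.#....
......
...#..

Derivation:
Click 1 (0,1) count=0: revealed 6 new [(0,0) (0,1) (0,2) (1,0) (1,1) (1,2)] -> total=6
Click 2 (3,1) count=2: revealed 1 new [(3,1)] -> total=7
Click 3 (5,3) count=2: revealed 1 new [(5,3)] -> total=8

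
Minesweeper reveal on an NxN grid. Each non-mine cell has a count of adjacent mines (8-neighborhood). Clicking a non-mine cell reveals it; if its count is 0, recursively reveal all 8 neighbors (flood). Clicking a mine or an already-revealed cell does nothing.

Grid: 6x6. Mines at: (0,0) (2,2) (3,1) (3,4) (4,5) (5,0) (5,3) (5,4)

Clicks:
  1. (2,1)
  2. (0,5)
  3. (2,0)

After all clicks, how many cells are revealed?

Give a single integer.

Answer: 15

Derivation:
Click 1 (2,1) count=2: revealed 1 new [(2,1)] -> total=1
Click 2 (0,5) count=0: revealed 13 new [(0,1) (0,2) (0,3) (0,4) (0,5) (1,1) (1,2) (1,3) (1,4) (1,5) (2,3) (2,4) (2,5)] -> total=14
Click 3 (2,0) count=1: revealed 1 new [(2,0)] -> total=15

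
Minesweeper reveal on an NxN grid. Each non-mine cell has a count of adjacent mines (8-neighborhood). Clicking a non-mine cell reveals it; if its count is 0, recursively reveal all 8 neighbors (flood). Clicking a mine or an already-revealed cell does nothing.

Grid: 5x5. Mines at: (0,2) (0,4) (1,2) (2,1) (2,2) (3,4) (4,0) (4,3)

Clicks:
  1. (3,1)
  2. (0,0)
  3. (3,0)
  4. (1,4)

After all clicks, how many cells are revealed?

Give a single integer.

Answer: 7

Derivation:
Click 1 (3,1) count=3: revealed 1 new [(3,1)] -> total=1
Click 2 (0,0) count=0: revealed 4 new [(0,0) (0,1) (1,0) (1,1)] -> total=5
Click 3 (3,0) count=2: revealed 1 new [(3,0)] -> total=6
Click 4 (1,4) count=1: revealed 1 new [(1,4)] -> total=7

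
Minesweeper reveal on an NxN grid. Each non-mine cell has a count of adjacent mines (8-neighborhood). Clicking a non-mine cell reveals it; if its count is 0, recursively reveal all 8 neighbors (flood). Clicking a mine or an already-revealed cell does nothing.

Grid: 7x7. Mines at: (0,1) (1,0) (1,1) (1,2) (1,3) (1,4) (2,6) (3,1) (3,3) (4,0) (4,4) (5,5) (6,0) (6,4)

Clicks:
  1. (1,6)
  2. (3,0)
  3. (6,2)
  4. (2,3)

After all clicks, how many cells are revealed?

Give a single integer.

Answer: 12

Derivation:
Click 1 (1,6) count=1: revealed 1 new [(1,6)] -> total=1
Click 2 (3,0) count=2: revealed 1 new [(3,0)] -> total=2
Click 3 (6,2) count=0: revealed 9 new [(4,1) (4,2) (4,3) (5,1) (5,2) (5,3) (6,1) (6,2) (6,3)] -> total=11
Click 4 (2,3) count=4: revealed 1 new [(2,3)] -> total=12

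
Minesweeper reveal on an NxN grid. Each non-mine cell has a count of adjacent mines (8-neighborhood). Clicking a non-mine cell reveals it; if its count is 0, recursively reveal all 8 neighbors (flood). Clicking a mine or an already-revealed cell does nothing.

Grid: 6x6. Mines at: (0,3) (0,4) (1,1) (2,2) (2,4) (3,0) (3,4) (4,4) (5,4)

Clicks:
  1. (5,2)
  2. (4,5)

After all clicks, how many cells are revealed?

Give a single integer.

Click 1 (5,2) count=0: revealed 11 new [(3,1) (3,2) (3,3) (4,0) (4,1) (4,2) (4,3) (5,0) (5,1) (5,2) (5,3)] -> total=11
Click 2 (4,5) count=3: revealed 1 new [(4,5)] -> total=12

Answer: 12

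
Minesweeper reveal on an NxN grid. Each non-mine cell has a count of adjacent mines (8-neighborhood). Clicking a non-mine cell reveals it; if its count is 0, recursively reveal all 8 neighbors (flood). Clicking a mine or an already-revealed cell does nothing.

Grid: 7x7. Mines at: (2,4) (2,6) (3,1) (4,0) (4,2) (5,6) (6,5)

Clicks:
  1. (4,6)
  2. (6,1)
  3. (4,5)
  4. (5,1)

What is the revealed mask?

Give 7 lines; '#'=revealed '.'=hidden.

Answer: .......
.......
.......
.......
.....##
#####..
#####..

Derivation:
Click 1 (4,6) count=1: revealed 1 new [(4,6)] -> total=1
Click 2 (6,1) count=0: revealed 10 new [(5,0) (5,1) (5,2) (5,3) (5,4) (6,0) (6,1) (6,2) (6,3) (6,4)] -> total=11
Click 3 (4,5) count=1: revealed 1 new [(4,5)] -> total=12
Click 4 (5,1) count=2: revealed 0 new [(none)] -> total=12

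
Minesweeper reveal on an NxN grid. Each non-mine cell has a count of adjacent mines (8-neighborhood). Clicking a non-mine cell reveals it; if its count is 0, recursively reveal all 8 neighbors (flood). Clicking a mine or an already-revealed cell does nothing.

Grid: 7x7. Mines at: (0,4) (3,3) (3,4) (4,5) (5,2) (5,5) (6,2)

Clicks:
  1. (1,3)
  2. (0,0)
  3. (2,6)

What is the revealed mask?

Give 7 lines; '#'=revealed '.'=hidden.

Click 1 (1,3) count=1: revealed 1 new [(1,3)] -> total=1
Click 2 (0,0) count=0: revealed 21 new [(0,0) (0,1) (0,2) (0,3) (1,0) (1,1) (1,2) (2,0) (2,1) (2,2) (2,3) (3,0) (3,1) (3,2) (4,0) (4,1) (4,2) (5,0) (5,1) (6,0) (6,1)] -> total=22
Click 3 (2,6) count=0: revealed 8 new [(0,5) (0,6) (1,5) (1,6) (2,5) (2,6) (3,5) (3,6)] -> total=30

Answer: ####.##
####.##
####.##
###..##
###....
##.....
##.....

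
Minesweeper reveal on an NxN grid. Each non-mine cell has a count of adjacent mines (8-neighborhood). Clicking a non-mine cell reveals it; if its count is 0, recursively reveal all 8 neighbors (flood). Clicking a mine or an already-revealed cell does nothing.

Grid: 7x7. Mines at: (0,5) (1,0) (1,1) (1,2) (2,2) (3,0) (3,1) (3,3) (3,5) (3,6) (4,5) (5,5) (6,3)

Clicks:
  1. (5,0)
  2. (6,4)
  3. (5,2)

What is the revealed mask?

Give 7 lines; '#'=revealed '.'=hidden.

Answer: .......
.......
.......
.......
###....
###....
###.#..

Derivation:
Click 1 (5,0) count=0: revealed 9 new [(4,0) (4,1) (4,2) (5,0) (5,1) (5,2) (6,0) (6,1) (6,2)] -> total=9
Click 2 (6,4) count=2: revealed 1 new [(6,4)] -> total=10
Click 3 (5,2) count=1: revealed 0 new [(none)] -> total=10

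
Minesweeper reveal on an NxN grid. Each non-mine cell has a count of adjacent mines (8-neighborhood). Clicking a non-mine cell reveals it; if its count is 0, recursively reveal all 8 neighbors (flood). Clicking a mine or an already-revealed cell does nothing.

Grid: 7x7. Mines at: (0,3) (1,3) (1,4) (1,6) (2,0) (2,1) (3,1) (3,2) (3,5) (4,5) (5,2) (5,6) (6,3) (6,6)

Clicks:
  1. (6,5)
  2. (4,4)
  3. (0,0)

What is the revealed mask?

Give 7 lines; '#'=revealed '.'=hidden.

Answer: ###....
###....
.......
.......
....#..
.......
.....#.

Derivation:
Click 1 (6,5) count=2: revealed 1 new [(6,5)] -> total=1
Click 2 (4,4) count=2: revealed 1 new [(4,4)] -> total=2
Click 3 (0,0) count=0: revealed 6 new [(0,0) (0,1) (0,2) (1,0) (1,1) (1,2)] -> total=8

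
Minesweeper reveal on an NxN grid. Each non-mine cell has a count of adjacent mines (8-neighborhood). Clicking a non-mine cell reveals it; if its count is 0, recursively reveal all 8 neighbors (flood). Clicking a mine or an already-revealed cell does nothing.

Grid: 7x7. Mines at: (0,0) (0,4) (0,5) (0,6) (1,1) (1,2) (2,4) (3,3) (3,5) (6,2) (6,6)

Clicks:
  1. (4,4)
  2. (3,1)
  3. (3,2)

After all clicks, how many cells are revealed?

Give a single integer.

Answer: 15

Derivation:
Click 1 (4,4) count=2: revealed 1 new [(4,4)] -> total=1
Click 2 (3,1) count=0: revealed 14 new [(2,0) (2,1) (2,2) (3,0) (3,1) (3,2) (4,0) (4,1) (4,2) (5,0) (5,1) (5,2) (6,0) (6,1)] -> total=15
Click 3 (3,2) count=1: revealed 0 new [(none)] -> total=15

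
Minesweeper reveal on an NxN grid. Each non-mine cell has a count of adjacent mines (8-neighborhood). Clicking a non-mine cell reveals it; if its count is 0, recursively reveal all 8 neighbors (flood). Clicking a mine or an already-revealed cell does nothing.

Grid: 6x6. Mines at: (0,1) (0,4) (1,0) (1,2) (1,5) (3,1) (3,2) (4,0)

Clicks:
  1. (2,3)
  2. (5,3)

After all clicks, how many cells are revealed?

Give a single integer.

Answer: 16

Derivation:
Click 1 (2,3) count=2: revealed 1 new [(2,3)] -> total=1
Click 2 (5,3) count=0: revealed 15 new [(2,4) (2,5) (3,3) (3,4) (3,5) (4,1) (4,2) (4,3) (4,4) (4,5) (5,1) (5,2) (5,3) (5,4) (5,5)] -> total=16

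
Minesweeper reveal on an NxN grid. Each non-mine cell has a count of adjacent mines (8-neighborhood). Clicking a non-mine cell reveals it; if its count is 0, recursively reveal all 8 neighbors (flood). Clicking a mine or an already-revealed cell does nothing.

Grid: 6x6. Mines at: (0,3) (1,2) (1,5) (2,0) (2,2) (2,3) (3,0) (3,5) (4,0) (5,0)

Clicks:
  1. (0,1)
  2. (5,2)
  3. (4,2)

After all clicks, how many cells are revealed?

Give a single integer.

Answer: 15

Derivation:
Click 1 (0,1) count=1: revealed 1 new [(0,1)] -> total=1
Click 2 (5,2) count=0: revealed 14 new [(3,1) (3,2) (3,3) (3,4) (4,1) (4,2) (4,3) (4,4) (4,5) (5,1) (5,2) (5,3) (5,4) (5,5)] -> total=15
Click 3 (4,2) count=0: revealed 0 new [(none)] -> total=15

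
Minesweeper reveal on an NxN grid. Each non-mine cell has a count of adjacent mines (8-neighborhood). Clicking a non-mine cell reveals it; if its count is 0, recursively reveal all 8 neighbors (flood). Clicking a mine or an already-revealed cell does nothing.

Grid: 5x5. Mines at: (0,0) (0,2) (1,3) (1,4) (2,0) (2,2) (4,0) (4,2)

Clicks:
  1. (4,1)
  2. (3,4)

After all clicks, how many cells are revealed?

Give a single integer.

Click 1 (4,1) count=2: revealed 1 new [(4,1)] -> total=1
Click 2 (3,4) count=0: revealed 6 new [(2,3) (2,4) (3,3) (3,4) (4,3) (4,4)] -> total=7

Answer: 7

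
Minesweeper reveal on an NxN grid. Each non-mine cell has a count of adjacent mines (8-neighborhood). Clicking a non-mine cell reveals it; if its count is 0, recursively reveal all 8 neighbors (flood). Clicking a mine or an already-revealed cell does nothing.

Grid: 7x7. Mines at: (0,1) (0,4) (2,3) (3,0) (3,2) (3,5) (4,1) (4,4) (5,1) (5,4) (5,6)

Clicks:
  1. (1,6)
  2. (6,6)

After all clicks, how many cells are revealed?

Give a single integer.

Click 1 (1,6) count=0: revealed 6 new [(0,5) (0,6) (1,5) (1,6) (2,5) (2,6)] -> total=6
Click 2 (6,6) count=1: revealed 1 new [(6,6)] -> total=7

Answer: 7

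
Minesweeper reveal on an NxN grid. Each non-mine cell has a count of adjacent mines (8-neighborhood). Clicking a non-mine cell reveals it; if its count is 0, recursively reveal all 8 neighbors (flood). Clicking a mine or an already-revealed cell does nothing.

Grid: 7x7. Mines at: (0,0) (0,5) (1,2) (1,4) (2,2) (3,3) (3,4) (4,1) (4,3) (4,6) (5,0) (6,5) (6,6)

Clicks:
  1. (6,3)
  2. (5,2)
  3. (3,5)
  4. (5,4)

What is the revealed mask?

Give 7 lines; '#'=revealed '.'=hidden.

Answer: .......
.......
.......
.....#.
.......
.####..
.####..

Derivation:
Click 1 (6,3) count=0: revealed 8 new [(5,1) (5,2) (5,3) (5,4) (6,1) (6,2) (6,3) (6,4)] -> total=8
Click 2 (5,2) count=2: revealed 0 new [(none)] -> total=8
Click 3 (3,5) count=2: revealed 1 new [(3,5)] -> total=9
Click 4 (5,4) count=2: revealed 0 new [(none)] -> total=9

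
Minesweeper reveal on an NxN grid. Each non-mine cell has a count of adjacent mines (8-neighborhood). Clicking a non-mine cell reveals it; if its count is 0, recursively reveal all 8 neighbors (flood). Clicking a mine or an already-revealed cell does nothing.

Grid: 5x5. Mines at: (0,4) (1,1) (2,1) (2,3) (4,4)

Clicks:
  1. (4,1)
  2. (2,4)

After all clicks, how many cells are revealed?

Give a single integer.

Click 1 (4,1) count=0: revealed 8 new [(3,0) (3,1) (3,2) (3,3) (4,0) (4,1) (4,2) (4,3)] -> total=8
Click 2 (2,4) count=1: revealed 1 new [(2,4)] -> total=9

Answer: 9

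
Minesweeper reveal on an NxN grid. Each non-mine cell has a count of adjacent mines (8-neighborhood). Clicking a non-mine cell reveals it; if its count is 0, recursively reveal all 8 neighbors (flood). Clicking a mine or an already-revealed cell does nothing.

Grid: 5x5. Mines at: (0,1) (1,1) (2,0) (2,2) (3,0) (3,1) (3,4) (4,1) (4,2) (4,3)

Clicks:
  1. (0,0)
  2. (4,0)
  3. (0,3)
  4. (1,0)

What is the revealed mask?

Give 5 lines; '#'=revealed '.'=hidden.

Click 1 (0,0) count=2: revealed 1 new [(0,0)] -> total=1
Click 2 (4,0) count=3: revealed 1 new [(4,0)] -> total=2
Click 3 (0,3) count=0: revealed 8 new [(0,2) (0,3) (0,4) (1,2) (1,3) (1,4) (2,3) (2,4)] -> total=10
Click 4 (1,0) count=3: revealed 1 new [(1,0)] -> total=11

Answer: #.###
#.###
...##
.....
#....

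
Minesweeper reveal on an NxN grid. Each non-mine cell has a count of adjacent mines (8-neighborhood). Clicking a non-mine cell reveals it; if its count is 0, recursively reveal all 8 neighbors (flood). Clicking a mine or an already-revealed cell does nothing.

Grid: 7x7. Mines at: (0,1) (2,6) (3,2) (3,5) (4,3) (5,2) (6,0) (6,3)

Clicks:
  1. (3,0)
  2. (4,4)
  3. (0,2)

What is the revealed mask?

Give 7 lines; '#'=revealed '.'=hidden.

Answer: ..#....
##.....
##.....
##.....
##..#..
##.....
.......

Derivation:
Click 1 (3,0) count=0: revealed 10 new [(1,0) (1,1) (2,0) (2,1) (3,0) (3,1) (4,0) (4,1) (5,0) (5,1)] -> total=10
Click 2 (4,4) count=2: revealed 1 new [(4,4)] -> total=11
Click 3 (0,2) count=1: revealed 1 new [(0,2)] -> total=12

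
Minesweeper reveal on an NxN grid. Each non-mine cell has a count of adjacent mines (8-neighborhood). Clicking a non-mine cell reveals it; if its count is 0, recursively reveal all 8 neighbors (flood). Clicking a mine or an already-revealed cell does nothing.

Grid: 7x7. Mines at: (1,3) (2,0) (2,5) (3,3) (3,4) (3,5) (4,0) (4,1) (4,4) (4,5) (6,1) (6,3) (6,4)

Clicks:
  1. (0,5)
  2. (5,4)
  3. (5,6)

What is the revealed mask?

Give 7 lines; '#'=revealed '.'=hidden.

Click 1 (0,5) count=0: revealed 6 new [(0,4) (0,5) (0,6) (1,4) (1,5) (1,6)] -> total=6
Click 2 (5,4) count=4: revealed 1 new [(5,4)] -> total=7
Click 3 (5,6) count=1: revealed 1 new [(5,6)] -> total=8

Answer: ....###
....###
.......
.......
.......
....#.#
.......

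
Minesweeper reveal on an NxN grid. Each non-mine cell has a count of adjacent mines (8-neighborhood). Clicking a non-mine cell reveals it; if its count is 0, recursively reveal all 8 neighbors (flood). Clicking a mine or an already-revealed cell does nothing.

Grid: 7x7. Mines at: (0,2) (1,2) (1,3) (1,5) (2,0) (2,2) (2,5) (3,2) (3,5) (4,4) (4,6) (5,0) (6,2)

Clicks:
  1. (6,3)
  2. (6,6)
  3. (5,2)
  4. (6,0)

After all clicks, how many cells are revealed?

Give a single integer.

Answer: 10

Derivation:
Click 1 (6,3) count=1: revealed 1 new [(6,3)] -> total=1
Click 2 (6,6) count=0: revealed 7 new [(5,3) (5,4) (5,5) (5,6) (6,4) (6,5) (6,6)] -> total=8
Click 3 (5,2) count=1: revealed 1 new [(5,2)] -> total=9
Click 4 (6,0) count=1: revealed 1 new [(6,0)] -> total=10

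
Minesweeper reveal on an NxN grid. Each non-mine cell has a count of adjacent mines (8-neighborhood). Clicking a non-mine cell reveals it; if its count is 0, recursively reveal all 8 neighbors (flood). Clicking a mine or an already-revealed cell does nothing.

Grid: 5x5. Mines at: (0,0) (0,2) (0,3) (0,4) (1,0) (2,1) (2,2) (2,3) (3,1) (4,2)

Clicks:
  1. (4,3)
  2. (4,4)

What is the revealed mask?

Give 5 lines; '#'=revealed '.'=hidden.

Answer: .....
.....
.....
...##
...##

Derivation:
Click 1 (4,3) count=1: revealed 1 new [(4,3)] -> total=1
Click 2 (4,4) count=0: revealed 3 new [(3,3) (3,4) (4,4)] -> total=4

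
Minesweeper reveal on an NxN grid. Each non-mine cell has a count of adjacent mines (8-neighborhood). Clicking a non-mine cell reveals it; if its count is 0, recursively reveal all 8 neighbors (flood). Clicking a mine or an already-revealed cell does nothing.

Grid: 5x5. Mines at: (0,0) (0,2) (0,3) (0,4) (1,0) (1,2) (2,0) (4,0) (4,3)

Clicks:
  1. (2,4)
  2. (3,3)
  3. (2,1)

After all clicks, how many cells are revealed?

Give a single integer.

Answer: 7

Derivation:
Click 1 (2,4) count=0: revealed 6 new [(1,3) (1,4) (2,3) (2,4) (3,3) (3,4)] -> total=6
Click 2 (3,3) count=1: revealed 0 new [(none)] -> total=6
Click 3 (2,1) count=3: revealed 1 new [(2,1)] -> total=7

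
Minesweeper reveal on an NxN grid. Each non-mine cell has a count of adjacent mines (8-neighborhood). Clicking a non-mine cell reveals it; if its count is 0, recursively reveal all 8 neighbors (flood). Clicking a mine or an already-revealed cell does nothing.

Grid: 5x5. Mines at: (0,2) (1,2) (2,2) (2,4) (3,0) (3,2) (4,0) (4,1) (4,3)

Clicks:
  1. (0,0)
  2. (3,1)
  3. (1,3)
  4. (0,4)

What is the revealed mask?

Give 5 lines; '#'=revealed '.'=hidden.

Click 1 (0,0) count=0: revealed 6 new [(0,0) (0,1) (1,0) (1,1) (2,0) (2,1)] -> total=6
Click 2 (3,1) count=5: revealed 1 new [(3,1)] -> total=7
Click 3 (1,3) count=4: revealed 1 new [(1,3)] -> total=8
Click 4 (0,4) count=0: revealed 3 new [(0,3) (0,4) (1,4)] -> total=11

Answer: ##.##
##.##
##...
.#...
.....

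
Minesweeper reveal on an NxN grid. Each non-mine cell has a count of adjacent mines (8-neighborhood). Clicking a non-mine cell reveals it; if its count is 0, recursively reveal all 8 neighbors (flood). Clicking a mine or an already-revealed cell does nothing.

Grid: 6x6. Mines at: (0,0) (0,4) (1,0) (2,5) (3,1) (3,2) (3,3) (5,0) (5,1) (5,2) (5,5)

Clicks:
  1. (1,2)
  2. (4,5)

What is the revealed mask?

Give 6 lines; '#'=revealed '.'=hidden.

Answer: .###..
.###..
.###..
......
.....#
......

Derivation:
Click 1 (1,2) count=0: revealed 9 new [(0,1) (0,2) (0,3) (1,1) (1,2) (1,3) (2,1) (2,2) (2,3)] -> total=9
Click 2 (4,5) count=1: revealed 1 new [(4,5)] -> total=10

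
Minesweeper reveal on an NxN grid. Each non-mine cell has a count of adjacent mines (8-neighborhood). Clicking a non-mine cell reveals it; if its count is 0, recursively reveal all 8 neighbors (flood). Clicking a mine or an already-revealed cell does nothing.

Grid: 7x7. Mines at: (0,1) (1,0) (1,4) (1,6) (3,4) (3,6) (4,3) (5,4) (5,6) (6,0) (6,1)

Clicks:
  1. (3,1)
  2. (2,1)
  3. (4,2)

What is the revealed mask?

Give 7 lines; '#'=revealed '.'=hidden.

Click 1 (3,1) count=0: revealed 17 new [(1,1) (1,2) (1,3) (2,0) (2,1) (2,2) (2,3) (3,0) (3,1) (3,2) (3,3) (4,0) (4,1) (4,2) (5,0) (5,1) (5,2)] -> total=17
Click 2 (2,1) count=1: revealed 0 new [(none)] -> total=17
Click 3 (4,2) count=1: revealed 0 new [(none)] -> total=17

Answer: .......
.###...
####...
####...
###....
###....
.......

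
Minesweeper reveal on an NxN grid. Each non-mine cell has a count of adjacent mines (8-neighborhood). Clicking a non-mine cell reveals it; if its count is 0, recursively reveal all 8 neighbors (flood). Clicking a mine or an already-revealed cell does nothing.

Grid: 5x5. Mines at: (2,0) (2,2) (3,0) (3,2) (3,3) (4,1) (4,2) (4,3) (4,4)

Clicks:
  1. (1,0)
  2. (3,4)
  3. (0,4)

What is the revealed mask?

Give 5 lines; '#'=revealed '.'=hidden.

Answer: #####
#####
...##
....#
.....

Derivation:
Click 1 (1,0) count=1: revealed 1 new [(1,0)] -> total=1
Click 2 (3,4) count=3: revealed 1 new [(3,4)] -> total=2
Click 3 (0,4) count=0: revealed 11 new [(0,0) (0,1) (0,2) (0,3) (0,4) (1,1) (1,2) (1,3) (1,4) (2,3) (2,4)] -> total=13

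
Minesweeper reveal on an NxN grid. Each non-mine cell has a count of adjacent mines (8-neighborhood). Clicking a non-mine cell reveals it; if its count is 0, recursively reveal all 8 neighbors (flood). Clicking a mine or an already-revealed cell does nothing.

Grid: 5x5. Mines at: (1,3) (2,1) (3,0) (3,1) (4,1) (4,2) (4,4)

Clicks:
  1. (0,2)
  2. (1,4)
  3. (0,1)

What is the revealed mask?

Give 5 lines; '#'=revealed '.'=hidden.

Click 1 (0,2) count=1: revealed 1 new [(0,2)] -> total=1
Click 2 (1,4) count=1: revealed 1 new [(1,4)] -> total=2
Click 3 (0,1) count=0: revealed 5 new [(0,0) (0,1) (1,0) (1,1) (1,2)] -> total=7

Answer: ###..
###.#
.....
.....
.....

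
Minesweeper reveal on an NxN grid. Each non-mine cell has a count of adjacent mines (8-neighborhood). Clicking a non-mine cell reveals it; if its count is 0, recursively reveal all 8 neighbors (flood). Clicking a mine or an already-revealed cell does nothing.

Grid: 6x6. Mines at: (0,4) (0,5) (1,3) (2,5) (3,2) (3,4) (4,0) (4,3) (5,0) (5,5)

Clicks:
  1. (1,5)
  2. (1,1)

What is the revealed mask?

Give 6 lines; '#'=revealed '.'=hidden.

Click 1 (1,5) count=3: revealed 1 new [(1,5)] -> total=1
Click 2 (1,1) count=0: revealed 11 new [(0,0) (0,1) (0,2) (1,0) (1,1) (1,2) (2,0) (2,1) (2,2) (3,0) (3,1)] -> total=12

Answer: ###...
###..#
###...
##....
......
......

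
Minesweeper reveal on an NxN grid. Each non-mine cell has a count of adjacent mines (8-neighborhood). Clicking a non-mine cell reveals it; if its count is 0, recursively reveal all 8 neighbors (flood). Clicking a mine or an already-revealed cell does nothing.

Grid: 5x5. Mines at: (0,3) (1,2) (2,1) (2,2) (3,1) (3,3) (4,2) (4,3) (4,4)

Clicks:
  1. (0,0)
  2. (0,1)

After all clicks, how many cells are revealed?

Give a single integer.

Answer: 4

Derivation:
Click 1 (0,0) count=0: revealed 4 new [(0,0) (0,1) (1,0) (1,1)] -> total=4
Click 2 (0,1) count=1: revealed 0 new [(none)] -> total=4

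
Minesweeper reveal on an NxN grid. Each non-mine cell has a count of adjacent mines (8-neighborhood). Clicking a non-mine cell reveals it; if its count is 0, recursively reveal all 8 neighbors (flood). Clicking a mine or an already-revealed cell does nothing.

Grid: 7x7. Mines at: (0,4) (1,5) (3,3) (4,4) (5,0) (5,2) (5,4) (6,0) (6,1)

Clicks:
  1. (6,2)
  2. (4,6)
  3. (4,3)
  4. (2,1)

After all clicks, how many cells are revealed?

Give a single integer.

Answer: 30

Derivation:
Click 1 (6,2) count=2: revealed 1 new [(6,2)] -> total=1
Click 2 (4,6) count=0: revealed 10 new [(2,5) (2,6) (3,5) (3,6) (4,5) (4,6) (5,5) (5,6) (6,5) (6,6)] -> total=11
Click 3 (4,3) count=4: revealed 1 new [(4,3)] -> total=12
Click 4 (2,1) count=0: revealed 18 new [(0,0) (0,1) (0,2) (0,3) (1,0) (1,1) (1,2) (1,3) (2,0) (2,1) (2,2) (2,3) (3,0) (3,1) (3,2) (4,0) (4,1) (4,2)] -> total=30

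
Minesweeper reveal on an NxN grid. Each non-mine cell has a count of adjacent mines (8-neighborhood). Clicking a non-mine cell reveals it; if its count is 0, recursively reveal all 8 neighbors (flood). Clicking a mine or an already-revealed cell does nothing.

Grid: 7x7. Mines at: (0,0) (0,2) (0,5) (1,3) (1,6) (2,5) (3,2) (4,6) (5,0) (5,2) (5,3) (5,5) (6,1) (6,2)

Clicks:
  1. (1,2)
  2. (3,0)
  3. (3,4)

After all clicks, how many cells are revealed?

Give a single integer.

Click 1 (1,2) count=2: revealed 1 new [(1,2)] -> total=1
Click 2 (3,0) count=0: revealed 8 new [(1,0) (1,1) (2,0) (2,1) (3,0) (3,1) (4,0) (4,1)] -> total=9
Click 3 (3,4) count=1: revealed 1 new [(3,4)] -> total=10

Answer: 10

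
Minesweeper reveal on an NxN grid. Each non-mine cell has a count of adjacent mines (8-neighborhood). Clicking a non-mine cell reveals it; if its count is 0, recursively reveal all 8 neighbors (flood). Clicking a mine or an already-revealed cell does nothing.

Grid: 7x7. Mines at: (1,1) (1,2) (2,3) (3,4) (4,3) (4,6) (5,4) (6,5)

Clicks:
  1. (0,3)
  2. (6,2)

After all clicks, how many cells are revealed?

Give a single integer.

Click 1 (0,3) count=1: revealed 1 new [(0,3)] -> total=1
Click 2 (6,2) count=0: revealed 17 new [(2,0) (2,1) (2,2) (3,0) (3,1) (3,2) (4,0) (4,1) (4,2) (5,0) (5,1) (5,2) (5,3) (6,0) (6,1) (6,2) (6,3)] -> total=18

Answer: 18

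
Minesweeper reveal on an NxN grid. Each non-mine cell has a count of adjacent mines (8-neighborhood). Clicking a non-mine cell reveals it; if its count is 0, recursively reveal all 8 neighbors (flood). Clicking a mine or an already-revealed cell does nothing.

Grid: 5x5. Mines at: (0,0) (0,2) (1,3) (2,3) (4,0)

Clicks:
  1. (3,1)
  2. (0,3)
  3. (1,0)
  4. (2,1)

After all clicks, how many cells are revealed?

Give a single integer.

Answer: 10

Derivation:
Click 1 (3,1) count=1: revealed 1 new [(3,1)] -> total=1
Click 2 (0,3) count=2: revealed 1 new [(0,3)] -> total=2
Click 3 (1,0) count=1: revealed 1 new [(1,0)] -> total=3
Click 4 (2,1) count=0: revealed 7 new [(1,1) (1,2) (2,0) (2,1) (2,2) (3,0) (3,2)] -> total=10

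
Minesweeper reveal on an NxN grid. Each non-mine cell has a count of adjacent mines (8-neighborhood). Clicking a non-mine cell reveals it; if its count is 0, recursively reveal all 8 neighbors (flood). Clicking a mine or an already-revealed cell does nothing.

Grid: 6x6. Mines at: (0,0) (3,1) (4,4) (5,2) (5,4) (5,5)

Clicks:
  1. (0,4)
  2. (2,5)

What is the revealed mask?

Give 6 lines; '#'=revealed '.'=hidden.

Answer: .#####
.#####
.#####
..####
......
......

Derivation:
Click 1 (0,4) count=0: revealed 19 new [(0,1) (0,2) (0,3) (0,4) (0,5) (1,1) (1,2) (1,3) (1,4) (1,5) (2,1) (2,2) (2,3) (2,4) (2,5) (3,2) (3,3) (3,4) (3,5)] -> total=19
Click 2 (2,5) count=0: revealed 0 new [(none)] -> total=19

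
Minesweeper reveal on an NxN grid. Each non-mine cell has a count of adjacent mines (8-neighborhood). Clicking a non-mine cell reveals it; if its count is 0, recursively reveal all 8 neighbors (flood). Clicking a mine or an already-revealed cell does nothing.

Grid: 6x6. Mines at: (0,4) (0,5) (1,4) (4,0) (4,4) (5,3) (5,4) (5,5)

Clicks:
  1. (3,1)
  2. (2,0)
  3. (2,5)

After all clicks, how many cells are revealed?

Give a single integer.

Answer: 20

Derivation:
Click 1 (3,1) count=1: revealed 1 new [(3,1)] -> total=1
Click 2 (2,0) count=0: revealed 18 new [(0,0) (0,1) (0,2) (0,3) (1,0) (1,1) (1,2) (1,3) (2,0) (2,1) (2,2) (2,3) (3,0) (3,2) (3,3) (4,1) (4,2) (4,3)] -> total=19
Click 3 (2,5) count=1: revealed 1 new [(2,5)] -> total=20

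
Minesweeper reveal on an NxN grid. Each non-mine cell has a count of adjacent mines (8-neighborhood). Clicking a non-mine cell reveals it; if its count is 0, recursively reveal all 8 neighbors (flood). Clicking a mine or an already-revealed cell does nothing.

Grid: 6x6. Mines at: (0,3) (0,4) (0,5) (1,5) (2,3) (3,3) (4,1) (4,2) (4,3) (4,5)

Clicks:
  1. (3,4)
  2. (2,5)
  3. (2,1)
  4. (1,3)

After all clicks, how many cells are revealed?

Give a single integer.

Click 1 (3,4) count=4: revealed 1 new [(3,4)] -> total=1
Click 2 (2,5) count=1: revealed 1 new [(2,5)] -> total=2
Click 3 (2,1) count=0: revealed 12 new [(0,0) (0,1) (0,2) (1,0) (1,1) (1,2) (2,0) (2,1) (2,2) (3,0) (3,1) (3,2)] -> total=14
Click 4 (1,3) count=3: revealed 1 new [(1,3)] -> total=15

Answer: 15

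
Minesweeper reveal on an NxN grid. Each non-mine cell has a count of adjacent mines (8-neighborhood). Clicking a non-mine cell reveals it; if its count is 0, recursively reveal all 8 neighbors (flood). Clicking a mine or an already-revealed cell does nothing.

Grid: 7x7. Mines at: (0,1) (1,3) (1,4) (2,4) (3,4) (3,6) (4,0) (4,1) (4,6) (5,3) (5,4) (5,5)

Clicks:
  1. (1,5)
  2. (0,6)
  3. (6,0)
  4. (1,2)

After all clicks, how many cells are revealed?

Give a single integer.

Click 1 (1,5) count=2: revealed 1 new [(1,5)] -> total=1
Click 2 (0,6) count=0: revealed 5 new [(0,5) (0,6) (1,6) (2,5) (2,6)] -> total=6
Click 3 (6,0) count=0: revealed 6 new [(5,0) (5,1) (5,2) (6,0) (6,1) (6,2)] -> total=12
Click 4 (1,2) count=2: revealed 1 new [(1,2)] -> total=13

Answer: 13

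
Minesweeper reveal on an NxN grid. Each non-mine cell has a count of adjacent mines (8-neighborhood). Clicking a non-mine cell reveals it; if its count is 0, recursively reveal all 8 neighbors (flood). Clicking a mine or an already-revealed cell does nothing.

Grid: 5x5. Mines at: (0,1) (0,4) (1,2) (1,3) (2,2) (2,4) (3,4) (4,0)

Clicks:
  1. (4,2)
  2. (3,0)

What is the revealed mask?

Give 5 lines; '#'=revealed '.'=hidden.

Click 1 (4,2) count=0: revealed 6 new [(3,1) (3,2) (3,3) (4,1) (4,2) (4,3)] -> total=6
Click 2 (3,0) count=1: revealed 1 new [(3,0)] -> total=7

Answer: .....
.....
.....
####.
.###.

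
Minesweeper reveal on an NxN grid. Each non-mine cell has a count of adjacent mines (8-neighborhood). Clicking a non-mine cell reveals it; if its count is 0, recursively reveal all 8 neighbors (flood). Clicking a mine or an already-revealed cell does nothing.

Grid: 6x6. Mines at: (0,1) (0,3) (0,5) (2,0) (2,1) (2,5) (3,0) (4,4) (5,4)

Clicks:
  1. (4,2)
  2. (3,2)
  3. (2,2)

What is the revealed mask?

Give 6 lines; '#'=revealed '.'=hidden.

Click 1 (4,2) count=0: revealed 11 new [(3,1) (3,2) (3,3) (4,0) (4,1) (4,2) (4,3) (5,0) (5,1) (5,2) (5,3)] -> total=11
Click 2 (3,2) count=1: revealed 0 new [(none)] -> total=11
Click 3 (2,2) count=1: revealed 1 new [(2,2)] -> total=12

Answer: ......
......
..#...
.###..
####..
####..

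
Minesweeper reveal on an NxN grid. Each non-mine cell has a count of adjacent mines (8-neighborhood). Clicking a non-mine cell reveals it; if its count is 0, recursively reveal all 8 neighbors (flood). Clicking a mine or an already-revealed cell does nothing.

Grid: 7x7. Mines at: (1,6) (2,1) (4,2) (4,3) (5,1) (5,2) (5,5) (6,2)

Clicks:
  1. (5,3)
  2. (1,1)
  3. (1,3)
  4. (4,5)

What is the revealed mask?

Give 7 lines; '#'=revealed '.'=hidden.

Answer: ######.
######.
..#####
..#####
....###
...#...
.......

Derivation:
Click 1 (5,3) count=4: revealed 1 new [(5,3)] -> total=1
Click 2 (1,1) count=1: revealed 1 new [(1,1)] -> total=2
Click 3 (1,3) count=0: revealed 24 new [(0,0) (0,1) (0,2) (0,3) (0,4) (0,5) (1,0) (1,2) (1,3) (1,4) (1,5) (2,2) (2,3) (2,4) (2,5) (2,6) (3,2) (3,3) (3,4) (3,5) (3,6) (4,4) (4,5) (4,6)] -> total=26
Click 4 (4,5) count=1: revealed 0 new [(none)] -> total=26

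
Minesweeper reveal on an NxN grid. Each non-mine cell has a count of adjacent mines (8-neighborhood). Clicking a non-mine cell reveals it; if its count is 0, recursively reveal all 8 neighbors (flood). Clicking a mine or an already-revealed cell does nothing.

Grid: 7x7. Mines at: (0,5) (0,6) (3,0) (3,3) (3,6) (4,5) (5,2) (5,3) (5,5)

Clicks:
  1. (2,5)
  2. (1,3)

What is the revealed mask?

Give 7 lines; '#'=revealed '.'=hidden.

Click 1 (2,5) count=1: revealed 1 new [(2,5)] -> total=1
Click 2 (1,3) count=0: revealed 15 new [(0,0) (0,1) (0,2) (0,3) (0,4) (1,0) (1,1) (1,2) (1,3) (1,4) (2,0) (2,1) (2,2) (2,3) (2,4)] -> total=16

Answer: #####..
#####..
######.
.......
.......
.......
.......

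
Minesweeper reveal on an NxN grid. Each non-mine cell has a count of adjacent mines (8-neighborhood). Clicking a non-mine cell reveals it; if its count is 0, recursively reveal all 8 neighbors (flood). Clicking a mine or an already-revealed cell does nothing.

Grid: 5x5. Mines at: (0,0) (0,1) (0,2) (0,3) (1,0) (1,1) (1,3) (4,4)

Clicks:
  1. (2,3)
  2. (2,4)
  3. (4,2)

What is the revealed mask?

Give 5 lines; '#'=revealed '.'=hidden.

Answer: .....
.....
#####
####.
####.

Derivation:
Click 1 (2,3) count=1: revealed 1 new [(2,3)] -> total=1
Click 2 (2,4) count=1: revealed 1 new [(2,4)] -> total=2
Click 3 (4,2) count=0: revealed 11 new [(2,0) (2,1) (2,2) (3,0) (3,1) (3,2) (3,3) (4,0) (4,1) (4,2) (4,3)] -> total=13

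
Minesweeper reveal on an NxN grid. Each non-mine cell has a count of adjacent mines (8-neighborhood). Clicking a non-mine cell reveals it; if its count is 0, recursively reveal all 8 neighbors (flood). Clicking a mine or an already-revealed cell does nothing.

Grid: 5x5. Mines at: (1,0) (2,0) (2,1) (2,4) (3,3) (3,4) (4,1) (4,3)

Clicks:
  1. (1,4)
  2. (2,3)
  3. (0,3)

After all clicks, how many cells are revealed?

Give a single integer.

Answer: 9

Derivation:
Click 1 (1,4) count=1: revealed 1 new [(1,4)] -> total=1
Click 2 (2,3) count=3: revealed 1 new [(2,3)] -> total=2
Click 3 (0,3) count=0: revealed 7 new [(0,1) (0,2) (0,3) (0,4) (1,1) (1,2) (1,3)] -> total=9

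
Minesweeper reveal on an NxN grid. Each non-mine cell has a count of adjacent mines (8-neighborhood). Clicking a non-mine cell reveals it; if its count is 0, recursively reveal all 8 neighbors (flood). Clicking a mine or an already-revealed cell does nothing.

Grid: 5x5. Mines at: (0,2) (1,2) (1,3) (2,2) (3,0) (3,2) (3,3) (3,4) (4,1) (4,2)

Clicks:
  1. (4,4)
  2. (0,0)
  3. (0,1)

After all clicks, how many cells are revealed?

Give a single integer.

Answer: 7

Derivation:
Click 1 (4,4) count=2: revealed 1 new [(4,4)] -> total=1
Click 2 (0,0) count=0: revealed 6 new [(0,0) (0,1) (1,0) (1,1) (2,0) (2,1)] -> total=7
Click 3 (0,1) count=2: revealed 0 new [(none)] -> total=7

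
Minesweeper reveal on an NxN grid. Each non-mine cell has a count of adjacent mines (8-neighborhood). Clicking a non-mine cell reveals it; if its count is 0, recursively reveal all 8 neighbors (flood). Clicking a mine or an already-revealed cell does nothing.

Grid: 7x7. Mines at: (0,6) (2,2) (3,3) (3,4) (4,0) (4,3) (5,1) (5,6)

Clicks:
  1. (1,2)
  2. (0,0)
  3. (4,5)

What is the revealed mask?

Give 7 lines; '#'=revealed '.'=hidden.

Click 1 (1,2) count=1: revealed 1 new [(1,2)] -> total=1
Click 2 (0,0) count=0: revealed 18 new [(0,0) (0,1) (0,2) (0,3) (0,4) (0,5) (1,0) (1,1) (1,3) (1,4) (1,5) (2,0) (2,1) (2,3) (2,4) (2,5) (3,0) (3,1)] -> total=19
Click 3 (4,5) count=2: revealed 1 new [(4,5)] -> total=20

Answer: ######.
######.
##.###.
##.....
.....#.
.......
.......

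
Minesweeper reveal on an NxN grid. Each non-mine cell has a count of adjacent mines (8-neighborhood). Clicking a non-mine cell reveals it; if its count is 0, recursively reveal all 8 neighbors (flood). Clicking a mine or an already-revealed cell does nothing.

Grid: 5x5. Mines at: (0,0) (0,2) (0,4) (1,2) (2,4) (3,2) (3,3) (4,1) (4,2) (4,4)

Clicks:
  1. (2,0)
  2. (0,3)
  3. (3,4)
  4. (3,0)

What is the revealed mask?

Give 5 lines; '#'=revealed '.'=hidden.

Answer: ...#.
##...
##...
##..#
.....

Derivation:
Click 1 (2,0) count=0: revealed 6 new [(1,0) (1,1) (2,0) (2,1) (3,0) (3,1)] -> total=6
Click 2 (0,3) count=3: revealed 1 new [(0,3)] -> total=7
Click 3 (3,4) count=3: revealed 1 new [(3,4)] -> total=8
Click 4 (3,0) count=1: revealed 0 new [(none)] -> total=8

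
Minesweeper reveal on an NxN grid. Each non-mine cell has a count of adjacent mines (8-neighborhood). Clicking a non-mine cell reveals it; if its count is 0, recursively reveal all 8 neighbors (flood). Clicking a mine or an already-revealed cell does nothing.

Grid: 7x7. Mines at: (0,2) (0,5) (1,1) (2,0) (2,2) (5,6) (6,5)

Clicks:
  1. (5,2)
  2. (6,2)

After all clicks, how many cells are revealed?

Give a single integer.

Answer: 33

Derivation:
Click 1 (5,2) count=0: revealed 33 new [(1,3) (1,4) (1,5) (1,6) (2,3) (2,4) (2,5) (2,6) (3,0) (3,1) (3,2) (3,3) (3,4) (3,5) (3,6) (4,0) (4,1) (4,2) (4,3) (4,4) (4,5) (4,6) (5,0) (5,1) (5,2) (5,3) (5,4) (5,5) (6,0) (6,1) (6,2) (6,3) (6,4)] -> total=33
Click 2 (6,2) count=0: revealed 0 new [(none)] -> total=33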